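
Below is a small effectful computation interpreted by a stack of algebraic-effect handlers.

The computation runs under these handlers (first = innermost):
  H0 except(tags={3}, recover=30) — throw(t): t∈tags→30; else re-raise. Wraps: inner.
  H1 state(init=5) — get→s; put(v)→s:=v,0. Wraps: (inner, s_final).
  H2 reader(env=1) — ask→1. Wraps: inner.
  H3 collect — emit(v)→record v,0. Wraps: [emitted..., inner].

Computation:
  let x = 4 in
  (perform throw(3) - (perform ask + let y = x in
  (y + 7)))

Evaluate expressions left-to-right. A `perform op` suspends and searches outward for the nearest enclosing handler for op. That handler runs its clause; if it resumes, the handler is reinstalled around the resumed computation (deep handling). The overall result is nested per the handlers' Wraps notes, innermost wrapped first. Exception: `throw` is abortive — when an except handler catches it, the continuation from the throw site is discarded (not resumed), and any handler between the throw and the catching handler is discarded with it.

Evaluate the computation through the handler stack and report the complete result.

Answer: [(30, 5)]

Step-by-step:
throw(3) @ H0 caught ⇒ 30
H1 returns (30, 5)
H2 returns (30, 5)
H3 returns [(30, 5)]
= [(30, 5)]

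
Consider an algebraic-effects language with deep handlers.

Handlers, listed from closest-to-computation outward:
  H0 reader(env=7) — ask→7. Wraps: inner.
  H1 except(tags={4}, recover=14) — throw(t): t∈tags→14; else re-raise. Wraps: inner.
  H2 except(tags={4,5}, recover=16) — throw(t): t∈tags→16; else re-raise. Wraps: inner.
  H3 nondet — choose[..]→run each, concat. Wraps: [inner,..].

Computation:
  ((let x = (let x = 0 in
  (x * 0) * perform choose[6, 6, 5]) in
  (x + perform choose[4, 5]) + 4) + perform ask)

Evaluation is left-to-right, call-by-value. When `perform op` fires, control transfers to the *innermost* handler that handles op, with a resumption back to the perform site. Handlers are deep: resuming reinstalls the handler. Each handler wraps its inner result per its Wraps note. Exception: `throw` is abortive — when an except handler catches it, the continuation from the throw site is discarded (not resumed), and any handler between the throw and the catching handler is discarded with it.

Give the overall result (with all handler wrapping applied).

Working:
choose[6, 6, 5] @ H3
  branch[0] choose=6:
    choose[4, 5] @ H3
      branch[0] choose=4:
        ask @ H0 ⇒ 7
        H0 returns 15
        H1 returns 15
        H2 returns 15
        H3 returns [15]
      branch[1] choose=5:
        ask @ H0 ⇒ 7
        H0 returns 16
        H1 returns 16
        H2 returns 16
        H3 returns [16]
  branch[1] choose=6:
    choose[4, 5] @ H3
      branch[0] choose=4:
        ask @ H0 ⇒ 7
        H0 returns 15
        H1 returns 15
        H2 returns 15
        H3 returns [15]
      branch[1] choose=5:
        ask @ H0 ⇒ 7
        H0 returns 16
        H1 returns 16
        H2 returns 16
        H3 returns [16]
  branch[2] choose=5:
    choose[4, 5] @ H3
      branch[0] choose=4:
        ask @ H0 ⇒ 7
        H0 returns 15
        H1 returns 15
        H2 returns 15
        H3 returns [15]
      branch[1] choose=5:
        ask @ H0 ⇒ 7
        H0 returns 16
        H1 returns 16
        H2 returns 16
        H3 returns [16]
= [15, 16, 15, 16, 15, 16]

Answer: [15, 16, 15, 16, 15, 16]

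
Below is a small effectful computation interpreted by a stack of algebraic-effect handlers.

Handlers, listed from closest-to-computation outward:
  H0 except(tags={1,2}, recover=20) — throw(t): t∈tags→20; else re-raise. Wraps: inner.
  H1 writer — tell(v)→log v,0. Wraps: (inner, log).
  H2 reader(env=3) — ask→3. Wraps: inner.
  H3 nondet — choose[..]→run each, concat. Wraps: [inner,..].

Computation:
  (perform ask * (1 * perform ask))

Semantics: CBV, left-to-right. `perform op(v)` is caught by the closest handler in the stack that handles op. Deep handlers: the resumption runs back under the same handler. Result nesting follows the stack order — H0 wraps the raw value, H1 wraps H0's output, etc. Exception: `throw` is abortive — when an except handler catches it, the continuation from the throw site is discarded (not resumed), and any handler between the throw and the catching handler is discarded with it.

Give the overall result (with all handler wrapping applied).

Step-by-step:
ask @ H2 ⇒ 3
ask @ H2 ⇒ 3
H0 returns 9
H1 returns (9, ())
H2 returns (9, ())
H3 returns [(9, ())]
= [(9, ())]

Answer: [(9, ())]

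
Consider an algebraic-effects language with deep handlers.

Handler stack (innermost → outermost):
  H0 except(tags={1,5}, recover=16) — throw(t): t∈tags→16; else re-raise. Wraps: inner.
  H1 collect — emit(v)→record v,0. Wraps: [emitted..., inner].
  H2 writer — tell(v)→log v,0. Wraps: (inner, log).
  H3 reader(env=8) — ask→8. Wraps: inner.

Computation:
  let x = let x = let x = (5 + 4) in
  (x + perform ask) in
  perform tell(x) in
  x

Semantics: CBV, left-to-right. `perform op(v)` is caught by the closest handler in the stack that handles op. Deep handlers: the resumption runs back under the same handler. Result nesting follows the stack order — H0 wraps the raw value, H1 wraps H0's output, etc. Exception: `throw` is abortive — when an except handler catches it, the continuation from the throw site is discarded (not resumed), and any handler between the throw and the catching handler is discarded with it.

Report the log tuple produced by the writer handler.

Evaluation trace:
ask @ H3 ⇒ 8
tell(17) @ H2 ⇒ log+=17
H0 returns 0
H1 returns [0]
H2 returns ([0], (17))
H3 returns ([0], (17))
= ([0], (17))

Answer: (17)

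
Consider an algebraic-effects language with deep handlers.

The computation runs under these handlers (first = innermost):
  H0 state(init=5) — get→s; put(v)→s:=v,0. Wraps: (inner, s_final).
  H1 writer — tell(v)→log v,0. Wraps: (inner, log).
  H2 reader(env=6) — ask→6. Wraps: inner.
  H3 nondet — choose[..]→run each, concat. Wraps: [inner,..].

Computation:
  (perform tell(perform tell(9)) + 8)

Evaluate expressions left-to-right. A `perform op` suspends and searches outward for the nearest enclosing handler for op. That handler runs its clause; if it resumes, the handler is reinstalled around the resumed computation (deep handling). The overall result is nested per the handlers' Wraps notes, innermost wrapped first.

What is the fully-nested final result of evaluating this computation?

Answer: [((8, 5), (9, 0))]

Evaluation trace:
tell(9) @ H1 ⇒ log+=9
tell(0) @ H1 ⇒ log+=0
H0 returns (8, 5)
H1 returns ((8, 5), (9, 0))
H2 returns ((8, 5), (9, 0))
H3 returns [((8, 5), (9, 0))]
= [((8, 5), (9, 0))]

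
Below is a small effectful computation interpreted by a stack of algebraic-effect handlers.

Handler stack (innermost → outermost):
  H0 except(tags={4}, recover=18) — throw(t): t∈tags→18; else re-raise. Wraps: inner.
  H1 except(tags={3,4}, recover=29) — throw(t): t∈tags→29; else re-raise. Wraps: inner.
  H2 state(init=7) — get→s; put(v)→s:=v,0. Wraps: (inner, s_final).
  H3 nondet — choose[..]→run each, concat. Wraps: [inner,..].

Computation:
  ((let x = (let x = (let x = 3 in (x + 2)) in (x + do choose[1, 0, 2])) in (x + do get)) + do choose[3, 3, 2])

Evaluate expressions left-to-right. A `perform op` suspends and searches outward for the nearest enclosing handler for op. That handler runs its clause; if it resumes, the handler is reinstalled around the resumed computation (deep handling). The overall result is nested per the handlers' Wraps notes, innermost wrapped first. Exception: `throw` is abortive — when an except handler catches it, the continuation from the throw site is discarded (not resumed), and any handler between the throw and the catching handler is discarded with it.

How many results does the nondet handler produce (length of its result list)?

Answer: 9

Step-by-step:
choose[1, 0, 2] @ H3
  branch[0] choose=1:
    get @ H2 ⇒ 7
    choose[3, 3, 2] @ H3
      branch[0] choose=3:
        H0 returns 16
        H1 returns 16
        H2 returns (16, 7)
        H3 returns [(16, 7)]
      branch[1] choose=3:
        H0 returns 16
        H1 returns 16
        H2 returns (16, 7)
        H3 returns [(16, 7)]
      branch[2] choose=2:
        H0 returns 15
        H1 returns 15
        H2 returns (15, 7)
        H3 returns [(15, 7)]
  branch[1] choose=0:
    get @ H2 ⇒ 7
    choose[3, 3, 2] @ H3
      branch[0] choose=3:
        H0 returns 15
        H1 returns 15
        H2 returns (15, 7)
        H3 returns [(15, 7)]
      branch[1] choose=3:
        H0 returns 15
        H1 returns 15
        H2 returns (15, 7)
        H3 returns [(15, 7)]
      branch[2] choose=2:
        H0 returns 14
        H1 returns 14
        H2 returns (14, 7)
        H3 returns [(14, 7)]
  branch[2] choose=2:
    get @ H2 ⇒ 7
    choose[3, 3, 2] @ H3
      branch[0] choose=3:
        H0 returns 17
        H1 returns 17
        H2 returns (17, 7)
        H3 returns [(17, 7)]
      branch[1] choose=3:
        H0 returns 17
        H1 returns 17
        H2 returns (17, 7)
        H3 returns [(17, 7)]
      branch[2] choose=2:
        H0 returns 16
        H1 returns 16
        H2 returns (16, 7)
        H3 returns [(16, 7)]
= [(16, 7), (16, 7), (15, 7), (15, 7), (15, 7), (14, 7), (17, 7), (17, 7), (16, 7)]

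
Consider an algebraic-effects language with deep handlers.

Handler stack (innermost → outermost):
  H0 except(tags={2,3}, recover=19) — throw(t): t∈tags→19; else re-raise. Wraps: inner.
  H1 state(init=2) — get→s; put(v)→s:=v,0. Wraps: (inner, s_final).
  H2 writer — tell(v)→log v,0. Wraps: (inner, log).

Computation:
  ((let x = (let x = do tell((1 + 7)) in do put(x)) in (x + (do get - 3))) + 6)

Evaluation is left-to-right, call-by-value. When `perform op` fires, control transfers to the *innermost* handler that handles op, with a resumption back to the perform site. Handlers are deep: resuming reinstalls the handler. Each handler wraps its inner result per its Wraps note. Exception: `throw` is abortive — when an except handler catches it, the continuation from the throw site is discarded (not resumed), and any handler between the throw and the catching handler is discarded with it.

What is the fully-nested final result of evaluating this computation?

Working:
tell(8) @ H2 ⇒ log+=8
put(0) @ H1 ⇒ s:=0
get @ H1 ⇒ 0
H0 returns 3
H1 returns (3, 0)
H2 returns ((3, 0), (8))
= ((3, 0), (8))

Answer: ((3, 0), (8))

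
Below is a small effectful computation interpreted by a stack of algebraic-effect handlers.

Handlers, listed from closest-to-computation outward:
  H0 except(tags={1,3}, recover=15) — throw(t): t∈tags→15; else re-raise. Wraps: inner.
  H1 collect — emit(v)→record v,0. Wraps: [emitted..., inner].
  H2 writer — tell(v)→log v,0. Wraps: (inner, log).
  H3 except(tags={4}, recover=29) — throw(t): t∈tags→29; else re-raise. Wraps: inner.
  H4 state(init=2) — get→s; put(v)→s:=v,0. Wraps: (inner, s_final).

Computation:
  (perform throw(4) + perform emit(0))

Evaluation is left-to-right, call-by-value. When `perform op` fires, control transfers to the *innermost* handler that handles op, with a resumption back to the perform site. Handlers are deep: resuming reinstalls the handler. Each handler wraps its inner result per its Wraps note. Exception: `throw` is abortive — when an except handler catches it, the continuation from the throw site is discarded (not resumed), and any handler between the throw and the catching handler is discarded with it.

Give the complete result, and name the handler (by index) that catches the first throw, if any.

Answer: (29, 2) ; first throw caught by: H3

Working:
throw(4) @ H0 re-raised
throw(4) @ H3 caught ⇒ 29
H4 returns (29, 2)
= (29, 2)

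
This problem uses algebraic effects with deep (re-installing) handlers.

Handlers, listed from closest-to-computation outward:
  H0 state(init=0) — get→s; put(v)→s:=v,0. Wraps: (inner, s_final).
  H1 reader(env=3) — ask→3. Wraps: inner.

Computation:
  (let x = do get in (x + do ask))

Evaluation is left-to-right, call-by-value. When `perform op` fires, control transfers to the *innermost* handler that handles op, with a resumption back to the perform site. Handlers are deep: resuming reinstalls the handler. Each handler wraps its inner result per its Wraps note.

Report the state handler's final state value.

Evaluation trace:
get @ H0 ⇒ 0
ask @ H1 ⇒ 3
H0 returns (3, 0)
H1 returns (3, 0)
= (3, 0)

Answer: 0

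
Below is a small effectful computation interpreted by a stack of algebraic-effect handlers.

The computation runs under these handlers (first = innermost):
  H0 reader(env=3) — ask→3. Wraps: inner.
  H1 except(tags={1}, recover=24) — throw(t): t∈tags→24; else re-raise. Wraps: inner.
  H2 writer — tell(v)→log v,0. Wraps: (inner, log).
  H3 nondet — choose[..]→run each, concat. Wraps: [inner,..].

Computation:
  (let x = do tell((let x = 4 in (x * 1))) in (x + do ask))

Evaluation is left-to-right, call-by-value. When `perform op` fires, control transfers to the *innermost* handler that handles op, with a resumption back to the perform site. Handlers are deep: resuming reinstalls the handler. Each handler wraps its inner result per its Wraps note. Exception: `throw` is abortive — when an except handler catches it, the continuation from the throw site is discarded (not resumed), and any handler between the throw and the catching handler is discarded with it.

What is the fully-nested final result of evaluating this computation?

Evaluation trace:
tell(4) @ H2 ⇒ log+=4
ask @ H0 ⇒ 3
H0 returns 3
H1 returns 3
H2 returns (3, (4))
H3 returns [(3, (4))]
= [(3, (4))]

Answer: [(3, (4))]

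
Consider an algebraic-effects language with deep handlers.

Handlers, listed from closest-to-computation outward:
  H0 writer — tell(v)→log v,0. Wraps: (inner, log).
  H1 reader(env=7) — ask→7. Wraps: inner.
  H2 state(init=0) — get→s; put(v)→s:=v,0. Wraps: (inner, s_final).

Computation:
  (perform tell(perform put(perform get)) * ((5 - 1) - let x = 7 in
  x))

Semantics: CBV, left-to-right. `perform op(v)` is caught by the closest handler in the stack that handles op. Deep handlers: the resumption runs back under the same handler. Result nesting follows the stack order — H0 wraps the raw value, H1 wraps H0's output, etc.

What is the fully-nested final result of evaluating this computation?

Answer: ((0, (0)), 0)

Evaluation trace:
get @ H2 ⇒ 0
put(0) @ H2 ⇒ s:=0
tell(0) @ H0 ⇒ log+=0
H0 returns (0, (0))
H1 returns (0, (0))
H2 returns ((0, (0)), 0)
= ((0, (0)), 0)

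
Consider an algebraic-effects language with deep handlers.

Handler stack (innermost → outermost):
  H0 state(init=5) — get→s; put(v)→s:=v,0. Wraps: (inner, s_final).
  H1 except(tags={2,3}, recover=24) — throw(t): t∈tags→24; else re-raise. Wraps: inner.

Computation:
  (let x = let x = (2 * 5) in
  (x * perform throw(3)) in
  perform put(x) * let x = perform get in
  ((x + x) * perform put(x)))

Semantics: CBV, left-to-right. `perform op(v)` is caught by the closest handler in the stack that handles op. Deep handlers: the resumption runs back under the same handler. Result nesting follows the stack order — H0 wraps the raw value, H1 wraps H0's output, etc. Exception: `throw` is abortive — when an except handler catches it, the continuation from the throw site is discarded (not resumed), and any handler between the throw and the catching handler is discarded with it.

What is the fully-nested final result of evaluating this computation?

Evaluation trace:
throw(3) @ H1 caught ⇒ 24
= 24

Answer: 24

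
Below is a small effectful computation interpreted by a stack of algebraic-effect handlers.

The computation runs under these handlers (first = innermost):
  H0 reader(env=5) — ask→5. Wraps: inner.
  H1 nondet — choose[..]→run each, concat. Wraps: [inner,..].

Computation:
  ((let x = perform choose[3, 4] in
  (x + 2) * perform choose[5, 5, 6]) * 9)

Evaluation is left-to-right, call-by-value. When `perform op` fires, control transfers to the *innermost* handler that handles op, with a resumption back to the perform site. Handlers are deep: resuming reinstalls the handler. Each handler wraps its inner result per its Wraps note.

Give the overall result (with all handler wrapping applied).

Step-by-step:
choose[3, 4] @ H1
  branch[0] choose=3:
    choose[5, 5, 6] @ H1
      branch[0] choose=5:
        H0 returns 225
        H1 returns [225]
      branch[1] choose=5:
        H0 returns 225
        H1 returns [225]
      branch[2] choose=6:
        H0 returns 270
        H1 returns [270]
  branch[1] choose=4:
    choose[5, 5, 6] @ H1
      branch[0] choose=5:
        H0 returns 270
        H1 returns [270]
      branch[1] choose=5:
        H0 returns 270
        H1 returns [270]
      branch[2] choose=6:
        H0 returns 324
        H1 returns [324]
= [225, 225, 270, 270, 270, 324]

Answer: [225, 225, 270, 270, 270, 324]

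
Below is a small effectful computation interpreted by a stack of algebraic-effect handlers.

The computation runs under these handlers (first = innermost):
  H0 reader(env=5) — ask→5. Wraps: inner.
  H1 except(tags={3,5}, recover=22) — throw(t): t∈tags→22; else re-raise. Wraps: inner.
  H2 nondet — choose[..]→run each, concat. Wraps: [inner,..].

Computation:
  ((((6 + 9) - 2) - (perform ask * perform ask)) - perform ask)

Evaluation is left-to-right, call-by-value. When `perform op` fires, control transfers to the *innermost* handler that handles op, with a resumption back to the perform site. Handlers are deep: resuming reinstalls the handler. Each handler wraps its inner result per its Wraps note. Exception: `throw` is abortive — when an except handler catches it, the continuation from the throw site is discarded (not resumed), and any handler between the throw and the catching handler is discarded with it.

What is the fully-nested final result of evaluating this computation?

Working:
ask @ H0 ⇒ 5
ask @ H0 ⇒ 5
ask @ H0 ⇒ 5
H0 returns -17
H1 returns -17
H2 returns [-17]
= [-17]

Answer: [-17]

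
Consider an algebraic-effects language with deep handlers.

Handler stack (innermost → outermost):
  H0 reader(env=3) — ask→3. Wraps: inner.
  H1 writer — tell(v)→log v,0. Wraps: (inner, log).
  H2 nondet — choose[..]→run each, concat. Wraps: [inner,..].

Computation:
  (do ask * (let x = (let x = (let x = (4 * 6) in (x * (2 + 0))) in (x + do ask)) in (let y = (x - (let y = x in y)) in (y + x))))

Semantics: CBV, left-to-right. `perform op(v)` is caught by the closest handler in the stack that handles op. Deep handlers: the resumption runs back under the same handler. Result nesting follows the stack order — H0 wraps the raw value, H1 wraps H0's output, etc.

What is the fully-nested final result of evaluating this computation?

Step-by-step:
ask @ H0 ⇒ 3
ask @ H0 ⇒ 3
H0 returns 153
H1 returns (153, ())
H2 returns [(153, ())]
= [(153, ())]

Answer: [(153, ())]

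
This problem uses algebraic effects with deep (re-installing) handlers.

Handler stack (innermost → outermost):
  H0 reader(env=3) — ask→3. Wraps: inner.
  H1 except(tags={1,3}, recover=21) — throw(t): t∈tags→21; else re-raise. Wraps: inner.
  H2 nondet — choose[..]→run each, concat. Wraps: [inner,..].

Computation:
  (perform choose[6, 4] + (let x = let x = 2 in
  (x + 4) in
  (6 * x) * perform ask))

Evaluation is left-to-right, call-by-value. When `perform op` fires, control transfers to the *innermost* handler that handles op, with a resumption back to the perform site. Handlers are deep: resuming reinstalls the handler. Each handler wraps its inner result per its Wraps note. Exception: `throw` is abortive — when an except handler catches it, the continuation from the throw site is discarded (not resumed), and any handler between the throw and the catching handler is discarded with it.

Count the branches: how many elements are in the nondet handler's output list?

Answer: 2

Step-by-step:
choose[6, 4] @ H2
  branch[0] choose=6:
    ask @ H0 ⇒ 3
    H0 returns 114
    H1 returns 114
    H2 returns [114]
  branch[1] choose=4:
    ask @ H0 ⇒ 3
    H0 returns 112
    H1 returns 112
    H2 returns [112]
= [114, 112]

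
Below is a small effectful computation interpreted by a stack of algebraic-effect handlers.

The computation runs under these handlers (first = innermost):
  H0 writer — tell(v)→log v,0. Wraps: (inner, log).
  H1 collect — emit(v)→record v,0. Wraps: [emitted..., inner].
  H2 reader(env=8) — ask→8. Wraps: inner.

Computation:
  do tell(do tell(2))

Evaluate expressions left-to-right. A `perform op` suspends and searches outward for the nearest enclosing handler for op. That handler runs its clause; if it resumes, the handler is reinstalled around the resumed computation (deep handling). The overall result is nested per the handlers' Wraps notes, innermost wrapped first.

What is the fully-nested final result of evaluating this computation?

Step-by-step:
tell(2) @ H0 ⇒ log+=2
tell(0) @ H0 ⇒ log+=0
H0 returns (0, (2, 0))
H1 returns [(0, (2, 0))]
H2 returns [(0, (2, 0))]
= [(0, (2, 0))]

Answer: [(0, (2, 0))]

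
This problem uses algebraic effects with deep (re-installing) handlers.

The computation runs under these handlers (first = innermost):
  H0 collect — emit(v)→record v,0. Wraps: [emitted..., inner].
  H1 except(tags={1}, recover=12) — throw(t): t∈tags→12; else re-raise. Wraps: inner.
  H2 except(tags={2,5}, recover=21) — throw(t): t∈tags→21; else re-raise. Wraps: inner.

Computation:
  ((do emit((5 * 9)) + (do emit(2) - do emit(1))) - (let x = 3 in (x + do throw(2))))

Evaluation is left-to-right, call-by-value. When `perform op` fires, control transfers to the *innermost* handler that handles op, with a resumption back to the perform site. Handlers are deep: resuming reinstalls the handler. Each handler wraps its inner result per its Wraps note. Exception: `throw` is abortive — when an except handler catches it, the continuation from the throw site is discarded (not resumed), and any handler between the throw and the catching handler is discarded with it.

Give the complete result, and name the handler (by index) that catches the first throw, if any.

Answer: 21 ; first throw caught by: H2

Evaluation trace:
emit(45) @ H0 ⇒ out+=45
emit(2) @ H0 ⇒ out+=2
emit(1) @ H0 ⇒ out+=1
throw(2) @ H1 re-raised
throw(2) @ H2 caught ⇒ 21
= 21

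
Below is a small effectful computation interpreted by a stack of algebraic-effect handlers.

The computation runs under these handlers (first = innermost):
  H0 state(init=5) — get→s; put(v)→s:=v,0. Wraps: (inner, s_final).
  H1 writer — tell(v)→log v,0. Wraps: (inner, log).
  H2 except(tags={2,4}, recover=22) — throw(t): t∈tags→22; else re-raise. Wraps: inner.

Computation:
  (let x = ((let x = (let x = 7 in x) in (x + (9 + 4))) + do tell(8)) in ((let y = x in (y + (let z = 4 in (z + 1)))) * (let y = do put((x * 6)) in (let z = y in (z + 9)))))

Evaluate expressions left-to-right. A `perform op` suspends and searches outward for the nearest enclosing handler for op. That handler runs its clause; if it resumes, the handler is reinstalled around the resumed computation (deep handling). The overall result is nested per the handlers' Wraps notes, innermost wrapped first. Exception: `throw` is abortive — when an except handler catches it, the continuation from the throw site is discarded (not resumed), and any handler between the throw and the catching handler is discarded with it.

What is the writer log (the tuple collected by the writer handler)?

Answer: (8)

Working:
tell(8) @ H1 ⇒ log+=8
put(120) @ H0 ⇒ s:=120
H0 returns (225, 120)
H1 returns ((225, 120), (8))
H2 returns ((225, 120), (8))
= ((225, 120), (8))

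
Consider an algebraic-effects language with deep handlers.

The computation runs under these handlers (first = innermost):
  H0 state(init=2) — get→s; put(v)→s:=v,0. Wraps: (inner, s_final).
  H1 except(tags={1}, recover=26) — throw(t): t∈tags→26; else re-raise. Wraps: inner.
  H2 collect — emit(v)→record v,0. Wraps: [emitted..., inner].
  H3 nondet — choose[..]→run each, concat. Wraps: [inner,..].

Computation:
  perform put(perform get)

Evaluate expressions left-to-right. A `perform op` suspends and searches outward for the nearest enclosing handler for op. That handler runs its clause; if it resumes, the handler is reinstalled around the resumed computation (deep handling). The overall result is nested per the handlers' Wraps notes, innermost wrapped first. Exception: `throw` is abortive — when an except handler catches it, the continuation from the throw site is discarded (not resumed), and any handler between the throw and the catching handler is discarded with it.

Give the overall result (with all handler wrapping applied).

Answer: [[(0, 2)]]

Working:
get @ H0 ⇒ 2
put(2) @ H0 ⇒ s:=2
H0 returns (0, 2)
H1 returns (0, 2)
H2 returns [(0, 2)]
H3 returns [[(0, 2)]]
= [[(0, 2)]]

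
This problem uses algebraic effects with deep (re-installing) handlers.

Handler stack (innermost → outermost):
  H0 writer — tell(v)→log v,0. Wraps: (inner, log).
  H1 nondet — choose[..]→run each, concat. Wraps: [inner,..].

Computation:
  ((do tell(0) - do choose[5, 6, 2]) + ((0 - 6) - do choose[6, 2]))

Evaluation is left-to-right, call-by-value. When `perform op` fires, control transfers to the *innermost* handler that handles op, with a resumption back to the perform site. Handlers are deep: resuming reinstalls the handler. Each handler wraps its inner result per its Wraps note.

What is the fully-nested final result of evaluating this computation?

Step-by-step:
tell(0) @ H0 ⇒ log+=0
choose[5, 6, 2] @ H1
  branch[0] choose=5:
    choose[6, 2] @ H1
      branch[0] choose=6:
        H0 returns (-17, (0))
        H1 returns [(-17, (0))]
      branch[1] choose=2:
        H0 returns (-13, (0))
        H1 returns [(-13, (0))]
  branch[1] choose=6:
    choose[6, 2] @ H1
      branch[0] choose=6:
        H0 returns (-18, (0))
        H1 returns [(-18, (0))]
      branch[1] choose=2:
        H0 returns (-14, (0))
        H1 returns [(-14, (0))]
  branch[2] choose=2:
    choose[6, 2] @ H1
      branch[0] choose=6:
        H0 returns (-14, (0))
        H1 returns [(-14, (0))]
      branch[1] choose=2:
        H0 returns (-10, (0))
        H1 returns [(-10, (0))]
= [(-17, (0)), (-13, (0)), (-18, (0)), (-14, (0)), (-14, (0)), (-10, (0))]

Answer: [(-17, (0)), (-13, (0)), (-18, (0)), (-14, (0)), (-14, (0)), (-10, (0))]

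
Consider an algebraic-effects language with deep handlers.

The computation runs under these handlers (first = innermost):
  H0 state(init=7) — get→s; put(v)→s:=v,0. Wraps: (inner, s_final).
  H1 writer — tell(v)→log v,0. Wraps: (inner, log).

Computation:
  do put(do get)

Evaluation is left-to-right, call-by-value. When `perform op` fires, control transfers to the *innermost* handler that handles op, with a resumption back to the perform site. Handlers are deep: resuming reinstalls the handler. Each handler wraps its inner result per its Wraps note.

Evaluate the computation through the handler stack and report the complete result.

Step-by-step:
get @ H0 ⇒ 7
put(7) @ H0 ⇒ s:=7
H0 returns (0, 7)
H1 returns ((0, 7), ())
= ((0, 7), ())

Answer: ((0, 7), ())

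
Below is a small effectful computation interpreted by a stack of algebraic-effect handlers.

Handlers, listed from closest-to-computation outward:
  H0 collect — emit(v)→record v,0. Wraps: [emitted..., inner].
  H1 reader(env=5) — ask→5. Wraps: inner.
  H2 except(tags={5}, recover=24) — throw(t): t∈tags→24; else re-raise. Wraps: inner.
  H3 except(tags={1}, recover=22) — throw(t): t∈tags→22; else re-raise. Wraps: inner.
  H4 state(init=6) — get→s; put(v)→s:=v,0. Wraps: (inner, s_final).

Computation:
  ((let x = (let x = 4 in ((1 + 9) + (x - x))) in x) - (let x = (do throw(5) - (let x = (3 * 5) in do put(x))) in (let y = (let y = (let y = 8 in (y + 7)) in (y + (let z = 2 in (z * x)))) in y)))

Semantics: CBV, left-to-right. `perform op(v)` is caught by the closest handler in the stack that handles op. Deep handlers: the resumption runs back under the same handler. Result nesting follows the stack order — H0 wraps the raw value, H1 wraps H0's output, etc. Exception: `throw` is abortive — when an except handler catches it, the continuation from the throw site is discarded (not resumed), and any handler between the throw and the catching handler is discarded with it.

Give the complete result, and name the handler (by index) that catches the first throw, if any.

Answer: (24, 6) ; first throw caught by: H2

Evaluation trace:
throw(5) @ H2 caught ⇒ 24
H3 returns 24
H4 returns (24, 6)
= (24, 6)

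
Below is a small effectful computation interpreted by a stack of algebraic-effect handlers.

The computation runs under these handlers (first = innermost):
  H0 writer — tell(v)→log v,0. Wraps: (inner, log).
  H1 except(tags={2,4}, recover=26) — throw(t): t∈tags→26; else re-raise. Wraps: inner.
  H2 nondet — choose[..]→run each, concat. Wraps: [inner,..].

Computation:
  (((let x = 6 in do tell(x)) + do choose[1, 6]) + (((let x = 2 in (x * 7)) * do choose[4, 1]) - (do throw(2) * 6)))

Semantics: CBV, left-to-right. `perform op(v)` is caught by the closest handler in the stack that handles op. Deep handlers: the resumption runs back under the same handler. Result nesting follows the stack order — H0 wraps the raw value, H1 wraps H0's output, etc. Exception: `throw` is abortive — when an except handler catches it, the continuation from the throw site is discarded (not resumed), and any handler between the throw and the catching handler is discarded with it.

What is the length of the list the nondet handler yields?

Answer: 4

Evaluation trace:
tell(6) @ H0 ⇒ log+=6
choose[1, 6] @ H2
  branch[0] choose=1:
    choose[4, 1] @ H2
      branch[0] choose=4:
        throw(2) @ H1 caught ⇒ 26
        H2 returns [26]
      branch[1] choose=1:
        throw(2) @ H1 caught ⇒ 26
        H2 returns [26]
  branch[1] choose=6:
    choose[4, 1] @ H2
      branch[0] choose=4:
        throw(2) @ H1 caught ⇒ 26
        H2 returns [26]
      branch[1] choose=1:
        throw(2) @ H1 caught ⇒ 26
        H2 returns [26]
= [26, 26, 26, 26]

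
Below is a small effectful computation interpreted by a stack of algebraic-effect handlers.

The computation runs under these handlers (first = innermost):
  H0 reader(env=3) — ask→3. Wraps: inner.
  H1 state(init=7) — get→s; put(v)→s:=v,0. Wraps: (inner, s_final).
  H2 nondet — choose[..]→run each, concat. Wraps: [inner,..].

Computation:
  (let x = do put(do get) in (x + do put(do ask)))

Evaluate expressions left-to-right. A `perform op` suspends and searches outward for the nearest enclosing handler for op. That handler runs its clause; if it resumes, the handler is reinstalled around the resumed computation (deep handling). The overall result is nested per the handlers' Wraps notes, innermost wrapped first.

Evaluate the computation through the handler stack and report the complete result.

Answer: [(0, 3)]

Evaluation trace:
get @ H1 ⇒ 7
put(7) @ H1 ⇒ s:=7
ask @ H0 ⇒ 3
put(3) @ H1 ⇒ s:=3
H0 returns 0
H1 returns (0, 3)
H2 returns [(0, 3)]
= [(0, 3)]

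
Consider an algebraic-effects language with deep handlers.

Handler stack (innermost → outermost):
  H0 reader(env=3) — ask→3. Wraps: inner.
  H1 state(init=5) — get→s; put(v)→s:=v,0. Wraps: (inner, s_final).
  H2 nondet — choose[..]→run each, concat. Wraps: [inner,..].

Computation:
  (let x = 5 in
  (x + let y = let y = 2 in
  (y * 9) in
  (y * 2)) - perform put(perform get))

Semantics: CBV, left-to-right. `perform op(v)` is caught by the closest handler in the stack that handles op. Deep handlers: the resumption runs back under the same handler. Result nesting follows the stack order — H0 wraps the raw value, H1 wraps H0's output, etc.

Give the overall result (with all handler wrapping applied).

Answer: [(41, 5)]

Step-by-step:
get @ H1 ⇒ 5
put(5) @ H1 ⇒ s:=5
H0 returns 41
H1 returns (41, 5)
H2 returns [(41, 5)]
= [(41, 5)]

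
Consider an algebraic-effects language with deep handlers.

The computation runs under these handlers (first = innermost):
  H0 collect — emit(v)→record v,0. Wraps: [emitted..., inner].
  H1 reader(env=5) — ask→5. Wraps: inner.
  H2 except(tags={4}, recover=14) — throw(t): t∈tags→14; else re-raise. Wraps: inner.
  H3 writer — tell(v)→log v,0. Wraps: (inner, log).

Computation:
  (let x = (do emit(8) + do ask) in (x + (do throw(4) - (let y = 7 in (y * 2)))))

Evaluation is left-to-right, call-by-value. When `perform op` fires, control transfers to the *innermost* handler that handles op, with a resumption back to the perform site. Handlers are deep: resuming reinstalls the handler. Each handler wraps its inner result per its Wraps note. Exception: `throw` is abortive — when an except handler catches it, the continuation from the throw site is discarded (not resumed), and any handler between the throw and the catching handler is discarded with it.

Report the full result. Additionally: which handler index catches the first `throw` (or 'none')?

Working:
emit(8) @ H0 ⇒ out+=8
ask @ H1 ⇒ 5
throw(4) @ H2 caught ⇒ 14
H3 returns (14, ())
= (14, ())

Answer: (14, ()) ; first throw caught by: H2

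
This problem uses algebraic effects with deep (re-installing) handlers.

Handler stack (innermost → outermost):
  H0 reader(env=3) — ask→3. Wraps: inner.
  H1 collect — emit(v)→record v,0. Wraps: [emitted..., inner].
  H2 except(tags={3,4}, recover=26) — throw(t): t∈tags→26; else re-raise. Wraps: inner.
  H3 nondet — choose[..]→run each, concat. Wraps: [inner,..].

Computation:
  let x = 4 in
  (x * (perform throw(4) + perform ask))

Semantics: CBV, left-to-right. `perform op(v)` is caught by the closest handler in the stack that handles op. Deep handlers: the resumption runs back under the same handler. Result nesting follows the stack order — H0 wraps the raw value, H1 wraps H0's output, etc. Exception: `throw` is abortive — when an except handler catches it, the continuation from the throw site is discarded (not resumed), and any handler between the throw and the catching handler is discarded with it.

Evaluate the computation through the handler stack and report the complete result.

Step-by-step:
throw(4) @ H2 caught ⇒ 26
H3 returns [26]
= [26]

Answer: [26]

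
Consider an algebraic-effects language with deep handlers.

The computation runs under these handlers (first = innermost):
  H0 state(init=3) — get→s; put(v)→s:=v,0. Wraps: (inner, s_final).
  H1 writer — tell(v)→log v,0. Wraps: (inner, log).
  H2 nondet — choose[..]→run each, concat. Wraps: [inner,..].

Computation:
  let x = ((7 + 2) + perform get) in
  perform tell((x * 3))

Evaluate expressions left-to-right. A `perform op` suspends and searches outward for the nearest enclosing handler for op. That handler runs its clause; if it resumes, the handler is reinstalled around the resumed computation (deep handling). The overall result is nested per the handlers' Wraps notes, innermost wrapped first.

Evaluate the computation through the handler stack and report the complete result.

Answer: [((0, 3), (36))]

Step-by-step:
get @ H0 ⇒ 3
tell(36) @ H1 ⇒ log+=36
H0 returns (0, 3)
H1 returns ((0, 3), (36))
H2 returns [((0, 3), (36))]
= [((0, 3), (36))]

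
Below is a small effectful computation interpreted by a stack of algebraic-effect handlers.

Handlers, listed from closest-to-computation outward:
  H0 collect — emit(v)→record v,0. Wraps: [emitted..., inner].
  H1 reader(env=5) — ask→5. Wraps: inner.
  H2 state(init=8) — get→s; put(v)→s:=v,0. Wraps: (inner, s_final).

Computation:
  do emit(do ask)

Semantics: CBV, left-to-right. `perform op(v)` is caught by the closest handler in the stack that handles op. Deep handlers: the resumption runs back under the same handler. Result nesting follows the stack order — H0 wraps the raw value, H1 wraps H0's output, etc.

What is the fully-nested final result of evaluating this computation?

Answer: ([5, 0], 8)

Working:
ask @ H1 ⇒ 5
emit(5) @ H0 ⇒ out+=5
H0 returns [5, 0]
H1 returns [5, 0]
H2 returns ([5, 0], 8)
= ([5, 0], 8)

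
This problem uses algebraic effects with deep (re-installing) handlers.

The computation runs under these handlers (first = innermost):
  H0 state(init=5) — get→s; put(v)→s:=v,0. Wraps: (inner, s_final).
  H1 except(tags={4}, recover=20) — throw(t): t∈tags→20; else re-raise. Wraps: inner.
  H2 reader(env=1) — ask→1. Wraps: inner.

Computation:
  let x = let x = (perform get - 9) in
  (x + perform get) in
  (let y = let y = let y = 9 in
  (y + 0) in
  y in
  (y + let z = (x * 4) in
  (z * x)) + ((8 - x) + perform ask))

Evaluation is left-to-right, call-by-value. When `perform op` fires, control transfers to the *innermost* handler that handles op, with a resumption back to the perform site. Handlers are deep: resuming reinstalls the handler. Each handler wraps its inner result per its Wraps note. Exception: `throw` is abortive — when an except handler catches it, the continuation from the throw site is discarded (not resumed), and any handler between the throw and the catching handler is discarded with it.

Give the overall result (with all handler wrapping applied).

Answer: (21, 5)

Evaluation trace:
get @ H0 ⇒ 5
get @ H0 ⇒ 5
ask @ H2 ⇒ 1
H0 returns (21, 5)
H1 returns (21, 5)
H2 returns (21, 5)
= (21, 5)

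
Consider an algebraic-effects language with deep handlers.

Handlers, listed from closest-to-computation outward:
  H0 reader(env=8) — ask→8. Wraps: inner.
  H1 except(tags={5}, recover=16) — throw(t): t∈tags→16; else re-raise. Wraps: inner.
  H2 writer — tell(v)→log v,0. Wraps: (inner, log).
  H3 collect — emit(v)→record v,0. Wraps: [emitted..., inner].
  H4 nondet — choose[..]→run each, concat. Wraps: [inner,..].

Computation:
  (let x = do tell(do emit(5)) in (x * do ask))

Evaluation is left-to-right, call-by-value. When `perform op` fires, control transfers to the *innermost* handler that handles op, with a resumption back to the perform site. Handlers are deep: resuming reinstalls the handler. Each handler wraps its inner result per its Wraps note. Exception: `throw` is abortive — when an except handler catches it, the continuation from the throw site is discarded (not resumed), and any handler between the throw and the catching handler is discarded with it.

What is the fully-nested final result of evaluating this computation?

Answer: [[5, (0, (0))]]

Step-by-step:
emit(5) @ H3 ⇒ out+=5
tell(0) @ H2 ⇒ log+=0
ask @ H0 ⇒ 8
H0 returns 0
H1 returns 0
H2 returns (0, (0))
H3 returns [5, (0, (0))]
H4 returns [[5, (0, (0))]]
= [[5, (0, (0))]]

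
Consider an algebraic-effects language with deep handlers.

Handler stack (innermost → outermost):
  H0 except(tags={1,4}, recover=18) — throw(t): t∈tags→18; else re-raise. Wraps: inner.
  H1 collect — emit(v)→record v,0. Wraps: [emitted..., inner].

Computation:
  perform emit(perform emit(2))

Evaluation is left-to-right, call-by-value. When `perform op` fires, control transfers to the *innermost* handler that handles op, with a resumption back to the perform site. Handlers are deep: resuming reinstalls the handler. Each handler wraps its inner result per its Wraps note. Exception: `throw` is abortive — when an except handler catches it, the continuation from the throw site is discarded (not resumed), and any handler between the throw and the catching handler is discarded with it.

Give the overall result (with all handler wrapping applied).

Answer: [2, 0, 0]

Working:
emit(2) @ H1 ⇒ out+=2
emit(0) @ H1 ⇒ out+=0
H0 returns 0
H1 returns [2, 0, 0]
= [2, 0, 0]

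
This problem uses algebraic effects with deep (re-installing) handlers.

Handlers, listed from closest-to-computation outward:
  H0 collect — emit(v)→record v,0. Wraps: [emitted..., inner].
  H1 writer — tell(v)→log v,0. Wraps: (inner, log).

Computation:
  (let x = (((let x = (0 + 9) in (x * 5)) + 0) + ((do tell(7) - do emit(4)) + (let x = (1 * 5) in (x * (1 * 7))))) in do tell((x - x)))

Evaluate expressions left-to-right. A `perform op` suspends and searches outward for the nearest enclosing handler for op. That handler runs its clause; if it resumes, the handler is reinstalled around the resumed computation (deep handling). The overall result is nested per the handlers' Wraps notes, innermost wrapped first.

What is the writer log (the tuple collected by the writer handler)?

Working:
tell(7) @ H1 ⇒ log+=7
emit(4) @ H0 ⇒ out+=4
tell(0) @ H1 ⇒ log+=0
H0 returns [4, 0]
H1 returns ([4, 0], (7, 0))
= ([4, 0], (7, 0))

Answer: (7, 0)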